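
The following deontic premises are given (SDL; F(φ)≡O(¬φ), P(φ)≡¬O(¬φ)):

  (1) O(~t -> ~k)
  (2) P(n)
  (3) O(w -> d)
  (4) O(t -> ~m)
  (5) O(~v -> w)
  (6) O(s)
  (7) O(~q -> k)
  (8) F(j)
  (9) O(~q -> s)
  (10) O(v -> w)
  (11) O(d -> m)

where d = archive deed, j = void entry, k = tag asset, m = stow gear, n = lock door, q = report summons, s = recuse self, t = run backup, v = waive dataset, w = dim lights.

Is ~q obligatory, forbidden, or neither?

Premises 5 and 10 are O(~v -> w) and O(v -> w); every ideal world satisfies ~v or v, so in either case w holds — hence O(w).
Applying K to premise 3 (O(w -> d)) and O(w) yields O(d).
Applying K to premise 11 (O(d -> m)) and O(d) yields O(m).
The contrapositive of premise 4 (O(t -> ~m)) is O(m -> ~t), and O(m) is already established, so O(~t).
Applying K to premise 1 (O(~t -> ~k)) and O(~t) yields O(~k).
The contrapositive of premise 7 (O(~q -> k)) is O(~k -> q), and O(~k) is already established, so O(q).
Premises 2, 6, 8, 9 do not contribute to this derivation.
Thus O(q), which is F(~q): ~q is forbidden.

Forbidden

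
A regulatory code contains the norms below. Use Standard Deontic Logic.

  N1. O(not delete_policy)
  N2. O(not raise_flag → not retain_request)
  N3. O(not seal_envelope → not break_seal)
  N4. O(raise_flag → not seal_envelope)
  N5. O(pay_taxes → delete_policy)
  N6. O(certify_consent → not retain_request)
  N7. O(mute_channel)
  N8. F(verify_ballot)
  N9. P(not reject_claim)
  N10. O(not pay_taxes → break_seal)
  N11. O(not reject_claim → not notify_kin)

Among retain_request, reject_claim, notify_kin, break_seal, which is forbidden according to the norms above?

retain_request

From premise 1 we have O(not delete_policy).
Premise 5, O(pay_taxes → delete_policy), contraposes to O(not delete_policy → not pay_taxes); with O(not delete_policy) we get O(not pay_taxes).
Premise 10 is O(not pay_taxes → break_seal); since O(not pay_taxes), deontic closure gives O(break_seal).
Premise 3 is O(not seal_envelope → not break_seal); contrapositively O(break_seal → seal_envelope). Since O(break_seal) holds, K gives O(seal_envelope).
The contrapositive of premise 4 (O(raise_flag → not seal_envelope)) is O(seal_envelope → not raise_flag), and O(seal_envelope) is already established, so O(not raise_flag).
With premise 2, O(not raise_flag → not retain_request), the K-axiom yields O(not retain_request).
So O(not retain_request) holds, i.e. retain_request is forbidden. None of the other listed options is forbidden under the premises.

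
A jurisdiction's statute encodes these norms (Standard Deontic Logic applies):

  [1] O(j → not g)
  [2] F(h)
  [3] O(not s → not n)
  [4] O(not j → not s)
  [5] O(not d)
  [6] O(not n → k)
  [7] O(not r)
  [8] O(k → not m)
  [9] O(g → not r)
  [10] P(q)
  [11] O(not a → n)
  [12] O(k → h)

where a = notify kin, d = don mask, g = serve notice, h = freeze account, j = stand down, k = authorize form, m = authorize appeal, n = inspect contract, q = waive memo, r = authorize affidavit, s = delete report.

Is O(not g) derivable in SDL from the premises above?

Yes

Premise 2, F(h), is equivalent to O(not h).
Premise 12 is O(k → h); contrapositively O(not h → not k). Since O(not h) holds, K gives O(not k).
The contrapositive of premise 6 (O(not n → k)) is O(not k → n), and O(not k) is already established, so O(n).
Premise 3 is O(not s → not n); contrapositively O(n → s). Since O(n) holds, K gives O(s).
Premise 4 is O(not j → not s); contrapositively O(s → j). Since O(s) holds, K gives O(j).
Applying K to premise 1 (O(j → not g)) and O(j) yields O(not g).
Premises 5, 7, 8, 9, 10, 11 do not contribute to this derivation.
So O(not g) follows.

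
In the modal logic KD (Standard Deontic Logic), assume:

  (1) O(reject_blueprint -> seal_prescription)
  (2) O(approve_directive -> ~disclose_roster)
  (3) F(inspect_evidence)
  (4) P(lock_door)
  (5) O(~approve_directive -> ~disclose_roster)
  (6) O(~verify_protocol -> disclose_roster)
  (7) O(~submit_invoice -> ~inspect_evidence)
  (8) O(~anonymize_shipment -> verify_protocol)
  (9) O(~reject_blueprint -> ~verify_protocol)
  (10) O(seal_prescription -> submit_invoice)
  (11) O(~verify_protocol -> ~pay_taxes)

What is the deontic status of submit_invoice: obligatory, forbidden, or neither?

Obligatory

By case analysis on approve_directive: premise 2 gives O(approve_directive -> ~disclose_roster) and premise 5 gives O(~approve_directive -> ~disclose_roster), so O(~disclose_roster) either way.
The contrapositive of premise 6 (O(~verify_protocol -> disclose_roster)) is O(~disclose_roster -> verify_protocol), and O(~disclose_roster) is already established, so O(verify_protocol).
Premise 9, O(~reject_blueprint -> ~verify_protocol), contraposes to O(verify_protocol -> reject_blueprint); with O(verify_protocol) we get O(reject_blueprint).
With premise 1, O(reject_blueprint -> seal_prescription), the K-axiom yields O(seal_prescription).
From O(seal_prescription) and premise 10, O(seal_prescription -> submit_invoice), we obtain O(submit_invoice).
Premises 3, 4, 7, 8, 11 do not contribute to this derivation.
Hence submit_invoice is obligatory.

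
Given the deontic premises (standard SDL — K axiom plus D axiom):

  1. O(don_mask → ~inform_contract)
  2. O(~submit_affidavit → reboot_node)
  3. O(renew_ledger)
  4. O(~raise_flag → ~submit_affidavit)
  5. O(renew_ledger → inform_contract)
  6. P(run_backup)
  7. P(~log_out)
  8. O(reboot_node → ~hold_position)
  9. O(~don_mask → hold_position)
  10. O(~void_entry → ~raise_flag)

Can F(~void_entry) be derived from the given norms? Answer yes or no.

From premise 3 we have O(renew_ledger).
With premise 5, O(renew_ledger → inform_contract), the K-axiom yields O(inform_contract).
The contrapositive of premise 1 (O(don_mask → ~inform_contract)) is O(inform_contract → ~don_mask), and O(inform_contract) is already established, so O(~don_mask).
Premise 9 is O(~don_mask → hold_position); since O(~don_mask), deontic closure gives O(hold_position).
Premise 8 is O(reboot_node → ~hold_position); contrapositively O(hold_position → ~reboot_node). Since O(hold_position) holds, K gives O(~reboot_node).
The contrapositive of premise 2 (O(~submit_affidavit → reboot_node)) is O(~reboot_node → submit_affidavit), and O(~reboot_node) is already established, so O(submit_affidavit).
The contrapositive of premise 4 (O(~raise_flag → ~submit_affidavit)) is O(submit_affidavit → raise_flag), and O(submit_affidavit) is already established, so O(raise_flag).
Premise 10 is O(~void_entry → ~raise_flag); contrapositively O(raise_flag → void_entry). Since O(raise_flag) holds, K gives O(void_entry).
Premises 6, 7 do not contribute to this derivation.
So O(void_entry) holds, i.e. F(~void_entry). The claim follows.

Yes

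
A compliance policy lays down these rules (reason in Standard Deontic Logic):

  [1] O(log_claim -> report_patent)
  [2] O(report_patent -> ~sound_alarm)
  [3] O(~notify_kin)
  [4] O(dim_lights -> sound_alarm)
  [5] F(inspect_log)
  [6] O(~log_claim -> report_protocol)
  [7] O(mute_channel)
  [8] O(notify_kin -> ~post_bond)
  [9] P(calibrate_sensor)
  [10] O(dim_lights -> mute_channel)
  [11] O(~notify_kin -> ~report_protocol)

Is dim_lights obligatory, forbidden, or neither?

Premise 3 states O(~notify_kin) outright.
Applying K to premise 11 (O(~notify_kin -> ~report_protocol)) and O(~notify_kin) yields O(~report_protocol).
Premise 6, O(~log_claim -> report_protocol), contraposes to O(~report_protocol -> log_claim); with O(~report_protocol) we get O(log_claim).
From O(log_claim) and premise 1, O(log_claim -> report_patent), we obtain O(report_patent).
Premise 2 is O(report_patent -> ~sound_alarm); since O(report_patent), deontic closure gives O(~sound_alarm).
Premise 4 is O(dim_lights -> sound_alarm); contrapositively O(~sound_alarm -> ~dim_lights). Since O(~sound_alarm) holds, K gives O(~dim_lights).
Premises 5, 7, 8, 9, 10 do not contribute to this derivation.
Thus O(~dim_lights), which is F(dim_lights): dim_lights is forbidden.

Forbidden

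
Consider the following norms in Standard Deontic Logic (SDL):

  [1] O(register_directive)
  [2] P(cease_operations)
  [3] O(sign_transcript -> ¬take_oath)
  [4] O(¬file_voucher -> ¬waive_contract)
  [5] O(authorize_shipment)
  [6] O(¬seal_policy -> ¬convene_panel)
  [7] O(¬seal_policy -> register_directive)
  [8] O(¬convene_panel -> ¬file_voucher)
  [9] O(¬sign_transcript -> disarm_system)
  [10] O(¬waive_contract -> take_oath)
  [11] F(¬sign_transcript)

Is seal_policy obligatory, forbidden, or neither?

Obligatory

F(¬sign_transcript) at premise 11 means O(sign_transcript).
Premise 3 is O(sign_transcript -> ¬take_oath); since O(sign_transcript), deontic closure gives O(¬take_oath).
Premise 10 is O(¬waive_contract -> take_oath); contrapositively O(¬take_oath -> waive_contract). Since O(¬take_oath) holds, K gives O(waive_contract).
Premise 4, O(¬file_voucher -> ¬waive_contract), contraposes to O(waive_contract -> file_voucher); with O(waive_contract) we get O(file_voucher).
Premise 8, O(¬convene_panel -> ¬file_voucher), contraposes to O(file_voucher -> convene_panel); with O(file_voucher) we get O(convene_panel).
The contrapositive of premise 6 (O(¬seal_policy -> ¬convene_panel)) is O(convene_panel -> seal_policy), and O(convene_panel) is already established, so O(seal_policy).
Premises 1, 2, 5, 7, 9 do not contribute to this derivation.
Hence seal_policy is obligatory.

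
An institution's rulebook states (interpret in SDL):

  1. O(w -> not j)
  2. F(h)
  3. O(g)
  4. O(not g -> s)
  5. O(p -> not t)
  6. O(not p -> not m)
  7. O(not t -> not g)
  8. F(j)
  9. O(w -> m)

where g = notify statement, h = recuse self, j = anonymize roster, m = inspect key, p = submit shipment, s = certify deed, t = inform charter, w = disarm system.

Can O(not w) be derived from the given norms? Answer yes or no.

Yes

Premise 3 gives O(g).
The contrapositive of premise 7 (O(not t -> not g)) is O(g -> t), and O(g) is already established, so O(t).
Premise 5, O(p -> not t), contraposes to O(t -> not p); with O(t) we get O(not p).
With premise 6, O(not p -> not m), the K-axiom yields O(not m).
The contrapositive of premise 9 (O(w -> m)) is O(not m -> not w), and O(not m) is already established, so O(not w).
Premises 1, 2, 4, 8 do not contribute to this derivation.
So O(not w) follows.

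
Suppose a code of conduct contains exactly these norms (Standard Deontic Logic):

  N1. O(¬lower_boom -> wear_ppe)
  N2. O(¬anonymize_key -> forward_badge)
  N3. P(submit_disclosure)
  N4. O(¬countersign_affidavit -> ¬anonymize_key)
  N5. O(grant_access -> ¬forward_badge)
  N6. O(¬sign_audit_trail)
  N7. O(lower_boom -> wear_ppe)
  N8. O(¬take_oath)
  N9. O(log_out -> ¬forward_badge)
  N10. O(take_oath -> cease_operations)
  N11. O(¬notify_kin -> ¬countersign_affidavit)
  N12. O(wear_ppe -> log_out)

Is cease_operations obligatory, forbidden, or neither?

Neither

Premise 10 is O(take_oath -> cease_operations), but O(take_oath) is not derivable from the premises, so it does not yield O(cease_operations).
No premise or chain of K-axiom applications forces O(cease_operations), and none forces O(¬cease_operations). So cease_operations is neither obligatory nor forbidden under these norms.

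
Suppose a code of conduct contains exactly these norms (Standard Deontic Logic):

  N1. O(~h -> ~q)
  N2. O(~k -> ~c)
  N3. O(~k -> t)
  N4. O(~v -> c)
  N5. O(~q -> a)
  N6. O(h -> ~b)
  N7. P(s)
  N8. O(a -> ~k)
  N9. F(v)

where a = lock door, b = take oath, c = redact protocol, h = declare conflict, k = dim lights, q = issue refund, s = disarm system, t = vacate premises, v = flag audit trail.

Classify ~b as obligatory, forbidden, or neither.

Obligatory

Premise 9, F(v), is equivalent to O(~v).
Applying K to premise 4 (O(~v -> c)) and O(~v) yields O(c).
The contrapositive of premise 2 (O(~k -> ~c)) is O(c -> k), and O(c) is already established, so O(k).
The contrapositive of premise 8 (O(a -> ~k)) is O(k -> ~a), and O(k) is already established, so O(~a).
The contrapositive of premise 5 (O(~q -> a)) is O(~a -> q), and O(~a) is already established, so O(q).
The contrapositive of premise 1 (O(~h -> ~q)) is O(q -> h), and O(q) is already established, so O(h).
Applying K to premise 6 (O(h -> ~b)) and O(h) yields O(~b).
Premises 3, 7 do not contribute to this derivation.
Hence ~b is obligatory.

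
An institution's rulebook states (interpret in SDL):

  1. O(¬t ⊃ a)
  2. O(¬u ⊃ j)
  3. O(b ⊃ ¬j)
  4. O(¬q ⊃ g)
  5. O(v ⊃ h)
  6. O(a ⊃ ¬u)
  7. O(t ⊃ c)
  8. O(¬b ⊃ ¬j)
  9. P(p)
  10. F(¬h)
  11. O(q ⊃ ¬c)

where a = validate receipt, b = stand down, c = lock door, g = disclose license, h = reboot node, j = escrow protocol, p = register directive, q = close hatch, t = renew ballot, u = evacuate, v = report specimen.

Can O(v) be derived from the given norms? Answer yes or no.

Premise 5 is O(v ⊃ h); even if O(h) held, inferring O(v) would be affirming the consequent — invalid.
No other premise forces O(v). An ideal world satisfying every premise can still have v false, so O(v) is not derivable.

No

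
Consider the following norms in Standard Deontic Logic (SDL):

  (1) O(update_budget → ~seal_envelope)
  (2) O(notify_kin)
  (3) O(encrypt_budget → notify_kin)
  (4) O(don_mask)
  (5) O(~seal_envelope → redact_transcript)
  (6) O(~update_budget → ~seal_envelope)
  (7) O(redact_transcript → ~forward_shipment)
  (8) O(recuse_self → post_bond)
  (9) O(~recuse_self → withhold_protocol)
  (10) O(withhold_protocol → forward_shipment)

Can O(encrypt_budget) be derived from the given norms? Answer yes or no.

Premise 3 is O(encrypt_budget → notify_kin); even if O(notify_kin) held, inferring O(encrypt_budget) would be affirming the consequent — invalid.
No other premise forces O(encrypt_budget). An ideal world satisfying every premise can still have encrypt_budget false, so O(encrypt_budget) is not derivable.

No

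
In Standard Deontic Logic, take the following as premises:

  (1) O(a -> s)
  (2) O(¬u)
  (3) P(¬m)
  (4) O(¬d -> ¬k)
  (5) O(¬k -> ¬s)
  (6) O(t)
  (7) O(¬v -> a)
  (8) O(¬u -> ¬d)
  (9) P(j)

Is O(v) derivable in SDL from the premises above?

Yes

From premise 2 we have O(¬u).
From O(¬u) and premise 8, O(¬u -> ¬d), we obtain O(¬d).
Premise 4 is O(¬d -> ¬k); since O(¬d), deontic closure gives O(¬k).
Premise 5 is O(¬k -> ¬s); since O(¬k), deontic closure gives O(¬s).
The contrapositive of premise 1 (O(a -> s)) is O(¬s -> ¬a), and O(¬s) is already established, so O(¬a).
Premise 7, O(¬v -> a), contraposes to O(¬a -> v); with O(¬a) we get O(v).
Premises 3, 6, 9 do not contribute to this derivation.
So O(v) follows.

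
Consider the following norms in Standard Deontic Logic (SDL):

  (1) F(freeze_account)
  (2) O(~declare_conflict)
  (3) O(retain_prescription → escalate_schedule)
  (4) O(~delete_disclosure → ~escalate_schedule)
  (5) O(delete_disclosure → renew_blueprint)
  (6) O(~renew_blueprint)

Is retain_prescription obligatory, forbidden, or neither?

Forbidden

Premise 6 gives O(~renew_blueprint).
Premise 5, O(delete_disclosure → renew_blueprint), contraposes to O(~renew_blueprint → ~delete_disclosure); with O(~renew_blueprint) we get O(~delete_disclosure).
Premise 4 is O(~delete_disclosure → ~escalate_schedule); since O(~delete_disclosure), deontic closure gives O(~escalate_schedule).
Premise 3, O(retain_prescription → escalate_schedule), contraposes to O(~escalate_schedule → ~retain_prescription); with O(~escalate_schedule) we get O(~retain_prescription).
Premises 1, 2 do not contribute to this derivation.
Thus O(~retain_prescription), which is F(retain_prescription): retain_prescription is forbidden.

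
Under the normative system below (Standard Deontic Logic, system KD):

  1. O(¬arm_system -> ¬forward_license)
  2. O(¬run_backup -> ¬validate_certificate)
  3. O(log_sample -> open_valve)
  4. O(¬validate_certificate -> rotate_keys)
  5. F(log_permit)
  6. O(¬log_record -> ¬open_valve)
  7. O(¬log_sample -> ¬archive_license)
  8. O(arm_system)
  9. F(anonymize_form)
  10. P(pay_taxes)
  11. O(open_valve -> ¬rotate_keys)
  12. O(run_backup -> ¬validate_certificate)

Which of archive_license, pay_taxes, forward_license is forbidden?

archive_license

Premises 2 and 12 cover both cases: O(¬run_backup -> ¬validate_certificate) and O(run_backup -> ¬validate_certificate). Since ¬run_backup ∨ run_backup is a tautology, O(¬validate_certificate) follows.
Applying K to premise 4 (O(¬validate_certificate -> rotate_keys)) and O(¬validate_certificate) yields O(rotate_keys).
Premise 11 is O(open_valve -> ¬rotate_keys); contrapositively O(rotate_keys -> ¬open_valve). Since O(rotate_keys) holds, K gives O(¬open_valve).
The contrapositive of premise 3 (O(log_sample -> open_valve)) is O(¬open_valve -> ¬log_sample), and O(¬open_valve) is already established, so O(¬log_sample).
Premise 7 is O(¬log_sample -> ¬archive_license); since O(¬log_sample), deontic closure gives O(¬archive_license).
So O(¬archive_license) holds, i.e. archive_license is forbidden. None of the other listed options is forbidden under the premises.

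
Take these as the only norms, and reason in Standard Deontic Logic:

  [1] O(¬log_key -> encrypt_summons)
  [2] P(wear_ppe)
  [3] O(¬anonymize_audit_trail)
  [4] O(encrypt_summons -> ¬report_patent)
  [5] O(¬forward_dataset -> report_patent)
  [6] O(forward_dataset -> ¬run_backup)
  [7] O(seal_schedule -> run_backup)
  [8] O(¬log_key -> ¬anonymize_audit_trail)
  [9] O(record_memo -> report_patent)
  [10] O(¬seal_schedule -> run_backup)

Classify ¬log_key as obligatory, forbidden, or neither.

Premises 7 and 10 are O(seal_schedule -> run_backup) and O(¬seal_schedule -> run_backup); every ideal world satisfies seal_schedule or ¬seal_schedule, so in either case run_backup holds — hence O(run_backup).
The contrapositive of premise 6 (O(forward_dataset -> ¬run_backup)) is O(run_backup -> ¬forward_dataset), and O(run_backup) is already established, so O(¬forward_dataset).
Applying K to premise 5 (O(¬forward_dataset -> report_patent)) and O(¬forward_dataset) yields O(report_patent).
Premise 4, O(encrypt_summons -> ¬report_patent), contraposes to O(report_patent -> ¬encrypt_summons); with O(report_patent) we get O(¬encrypt_summons).
Premise 1, O(¬log_key -> encrypt_summons), contraposes to O(¬encrypt_summons -> log_key); with O(¬encrypt_summons) we get O(log_key).
Premises 2, 3, 8, 9 do not contribute to this derivation.
Thus O(log_key), which is F(¬log_key): ¬log_key is forbidden.

Forbidden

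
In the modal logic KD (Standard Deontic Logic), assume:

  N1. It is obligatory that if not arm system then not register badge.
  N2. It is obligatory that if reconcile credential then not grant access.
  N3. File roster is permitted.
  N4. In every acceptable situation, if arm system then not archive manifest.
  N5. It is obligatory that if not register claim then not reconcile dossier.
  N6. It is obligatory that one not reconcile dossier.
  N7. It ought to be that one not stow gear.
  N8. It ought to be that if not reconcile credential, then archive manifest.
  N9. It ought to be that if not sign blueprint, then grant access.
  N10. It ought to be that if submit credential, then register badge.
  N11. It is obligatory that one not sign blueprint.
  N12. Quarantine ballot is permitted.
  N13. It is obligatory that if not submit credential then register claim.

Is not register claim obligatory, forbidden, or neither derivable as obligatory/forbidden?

Forbidden

Premise 11 states O(¬sign_blueprint) outright.
Premise 9 is O(¬sign_blueprint → grant_access); since O(¬sign_blueprint), deontic closure gives O(grant_access).
Premise 2, O(reconcile_credential → ¬grant_access), contraposes to O(grant_access → ¬reconcile_credential); with O(grant_access) we get O(¬reconcile_credential).
From O(¬reconcile_credential) and premise 8, O(¬reconcile_credential → archive_manifest), we obtain O(archive_manifest).
Premise 4 is O(arm_system → ¬archive_manifest); contrapositively O(archive_manifest → ¬arm_system). Since O(archive_manifest) holds, K gives O(¬arm_system).
From O(¬arm_system) and premise 1, O(¬arm_system → ¬register_badge), we obtain O(¬register_badge).
Premise 10, O(submit_credential → register_badge), contraposes to O(¬register_badge → ¬submit_credential); with O(¬register_badge) we get O(¬submit_credential).
From O(¬submit_credential) and premise 13, O(¬submit_credential → register_claim), we obtain O(register_claim).
Premises 3, 5, 6, 7, 12 do not contribute to this derivation.
Thus O(register_claim), which is F(¬register_claim): ¬register_claim is forbidden.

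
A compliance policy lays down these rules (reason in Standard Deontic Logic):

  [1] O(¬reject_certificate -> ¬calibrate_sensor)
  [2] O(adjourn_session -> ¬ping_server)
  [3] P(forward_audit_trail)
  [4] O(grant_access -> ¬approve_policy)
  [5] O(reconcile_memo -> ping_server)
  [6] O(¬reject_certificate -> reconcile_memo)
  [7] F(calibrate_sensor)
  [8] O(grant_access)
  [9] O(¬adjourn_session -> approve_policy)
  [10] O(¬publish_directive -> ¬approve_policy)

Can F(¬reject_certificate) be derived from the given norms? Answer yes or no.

From premise 8 we have O(grant_access).
From O(grant_access) and premise 4, O(grant_access -> ¬approve_policy), we obtain O(¬approve_policy).
The contrapositive of premise 9 (O(¬adjourn_session -> approve_policy)) is O(¬approve_policy -> adjourn_session), and O(¬approve_policy) is already established, so O(adjourn_session).
From O(adjourn_session) and premise 2, O(adjourn_session -> ¬ping_server), we obtain O(¬ping_server).
The contrapositive of premise 5 (O(reconcile_memo -> ping_server)) is O(¬ping_server -> ¬reconcile_memo), and O(¬ping_server) is already established, so O(¬reconcile_memo).
Premise 6, O(¬reject_certificate -> reconcile_memo), contraposes to O(¬reconcile_memo -> reject_certificate); with O(¬reconcile_memo) we get O(reject_certificate).
Premises 1, 3, 7, 10 do not contribute to this derivation.
So O(reject_certificate) holds, i.e. F(¬reject_certificate). The claim follows.

Yes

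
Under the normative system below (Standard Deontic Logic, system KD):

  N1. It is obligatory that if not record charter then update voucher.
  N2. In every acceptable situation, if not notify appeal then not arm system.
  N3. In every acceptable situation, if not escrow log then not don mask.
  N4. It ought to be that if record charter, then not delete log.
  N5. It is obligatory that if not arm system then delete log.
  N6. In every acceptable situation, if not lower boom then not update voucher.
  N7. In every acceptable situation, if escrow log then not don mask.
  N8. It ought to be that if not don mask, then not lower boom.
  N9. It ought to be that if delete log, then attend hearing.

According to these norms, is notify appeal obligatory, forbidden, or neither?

By case analysis on ¬escrow_log: premise 3 gives O(¬escrow_log → ¬don_mask) and premise 7 gives O(escrow_log → ¬don_mask), so O(¬don_mask) either way.
With premise 8, O(¬don_mask → ¬lower_boom), the K-axiom yields O(¬lower_boom).
From O(¬lower_boom) and premise 6, O(¬lower_boom → ¬update_voucher), we obtain O(¬update_voucher).
The contrapositive of premise 1 (O(¬record_charter → update_voucher)) is O(¬update_voucher → record_charter), and O(¬update_voucher) is already established, so O(record_charter).
Applying K to premise 4 (O(record_charter → ¬delete_log)) and O(record_charter) yields O(¬delete_log).
The contrapositive of premise 5 (O(¬arm_system → delete_log)) is O(¬delete_log → arm_system), and O(¬delete_log) is already established, so O(arm_system).
Premise 2 is O(¬notify_appeal → ¬arm_system); contrapositively O(arm_system → notify_appeal). Since O(arm_system) holds, K gives O(notify_appeal).
Premise 9 does not contribute to this derivation.
Hence notify_appeal is obligatory.

Obligatory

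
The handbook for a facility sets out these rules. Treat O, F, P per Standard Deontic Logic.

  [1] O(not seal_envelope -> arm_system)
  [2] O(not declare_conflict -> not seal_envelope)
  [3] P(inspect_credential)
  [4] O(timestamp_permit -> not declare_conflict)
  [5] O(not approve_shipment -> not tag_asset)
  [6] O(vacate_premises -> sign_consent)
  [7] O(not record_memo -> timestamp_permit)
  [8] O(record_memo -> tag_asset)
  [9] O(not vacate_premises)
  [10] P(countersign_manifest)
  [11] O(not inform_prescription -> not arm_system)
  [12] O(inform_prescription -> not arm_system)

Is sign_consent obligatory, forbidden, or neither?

Neither

Premise 6 is O(vacate_premises -> sign_consent), but O(vacate_premises) is not derivable from the premises, so it does not yield O(sign_consent).
No premise or chain of K-axiom applications forces O(sign_consent), and none forces O(not sign_consent). So sign_consent is neither obligatory nor forbidden under these norms.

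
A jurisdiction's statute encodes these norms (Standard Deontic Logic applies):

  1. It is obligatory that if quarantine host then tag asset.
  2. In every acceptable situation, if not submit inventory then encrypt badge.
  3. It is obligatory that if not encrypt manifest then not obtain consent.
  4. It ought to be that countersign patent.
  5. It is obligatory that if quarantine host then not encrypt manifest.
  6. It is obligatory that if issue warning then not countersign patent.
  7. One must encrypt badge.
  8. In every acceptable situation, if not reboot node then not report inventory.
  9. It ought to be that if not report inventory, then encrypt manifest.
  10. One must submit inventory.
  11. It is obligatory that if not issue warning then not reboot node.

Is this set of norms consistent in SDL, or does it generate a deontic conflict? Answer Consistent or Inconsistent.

Consistent

Premise 2 is O(¬submit_inventory → encrypt_badge); even if O(encrypt_badge) held, inferring O(¬submit_inventory) would be affirming the consequent — invalid.
So O(¬submit_inventory) is not derivable, and the apparent clash with O(submit_inventory) does not arise.
A world satisfying every obligation exists (e.g. countersign_patent=true, encrypt_badge=true, encrypt_manifest=true, issue_warning=false, obtain_consent=false, quarantine_host=false, reboot_node=false, report_inventory=false, submit_inventory=true, tag_asset=false); no atom is both obligatory and forbidden, so the set is consistent.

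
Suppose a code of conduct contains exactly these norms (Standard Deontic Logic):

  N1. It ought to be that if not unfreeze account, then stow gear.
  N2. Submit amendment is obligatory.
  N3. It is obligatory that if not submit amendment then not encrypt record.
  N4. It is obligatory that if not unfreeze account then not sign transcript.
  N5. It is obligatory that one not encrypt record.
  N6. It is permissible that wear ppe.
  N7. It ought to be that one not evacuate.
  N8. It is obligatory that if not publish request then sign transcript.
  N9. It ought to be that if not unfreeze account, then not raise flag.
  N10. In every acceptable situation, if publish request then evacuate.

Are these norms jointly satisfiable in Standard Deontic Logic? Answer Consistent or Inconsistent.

Consistent

Premise 3 is O(¬submit_amendment → ¬encrypt_record); even if O(¬encrypt_record) held, inferring O(¬submit_amendment) would be affirming the consequent — invalid.
So O(¬submit_amendment) is not derivable, and the apparent clash with O(submit_amendment) does not arise.
A world satisfying every obligation exists (e.g. encrypt_record=false, evacuate=false, publish_request=false, raise_flag=false, sign_transcript=true, stow_gear=false, submit_amendment=true, unfreeze_account=true, wear_ppe=false); no atom is both obligatory and forbidden, so the set is consistent.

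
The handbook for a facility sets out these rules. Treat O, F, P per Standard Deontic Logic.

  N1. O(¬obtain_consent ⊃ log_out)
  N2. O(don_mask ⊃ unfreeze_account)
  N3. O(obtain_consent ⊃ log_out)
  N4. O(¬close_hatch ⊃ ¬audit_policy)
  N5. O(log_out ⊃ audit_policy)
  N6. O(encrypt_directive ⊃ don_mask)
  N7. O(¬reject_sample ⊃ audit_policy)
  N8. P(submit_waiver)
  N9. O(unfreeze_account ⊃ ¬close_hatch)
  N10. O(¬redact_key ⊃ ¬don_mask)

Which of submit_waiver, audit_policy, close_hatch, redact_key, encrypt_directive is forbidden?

By case analysis on obtain_consent: premise 3 gives O(obtain_consent ⊃ log_out) and premise 1 gives O(¬obtain_consent ⊃ log_out), so O(log_out) either way.
From O(log_out) and premise 5, O(log_out ⊃ audit_policy), we obtain O(audit_policy).
Premise 4, O(¬close_hatch ⊃ ¬audit_policy), contraposes to O(audit_policy ⊃ close_hatch); with O(audit_policy) we get O(close_hatch).
Premise 9, O(unfreeze_account ⊃ ¬close_hatch), contraposes to O(close_hatch ⊃ ¬unfreeze_account); with O(close_hatch) we get O(¬unfreeze_account).
Premise 2 is O(don_mask ⊃ unfreeze_account); contrapositively O(¬unfreeze_account ⊃ ¬don_mask). Since O(¬unfreeze_account) holds, K gives O(¬don_mask).
Premise 6, O(encrypt_directive ⊃ don_mask), contraposes to O(¬don_mask ⊃ ¬encrypt_directive); with O(¬don_mask) we get O(¬encrypt_directive).
So O(¬encrypt_directive) holds, i.e. encrypt_directive is forbidden. None of the other listed options is forbidden under the premises.

encrypt_directive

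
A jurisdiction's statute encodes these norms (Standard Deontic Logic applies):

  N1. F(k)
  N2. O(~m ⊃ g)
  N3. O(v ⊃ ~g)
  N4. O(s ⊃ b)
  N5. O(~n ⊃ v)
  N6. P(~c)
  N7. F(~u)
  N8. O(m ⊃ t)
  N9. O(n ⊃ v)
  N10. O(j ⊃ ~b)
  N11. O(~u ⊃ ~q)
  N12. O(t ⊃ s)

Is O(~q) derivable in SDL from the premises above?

No

Premise 11 is O(~u ⊃ ~q), but O(~u) is not derivable from the premises, so it does not yield O(~q).
No other premise forces O(~q). An ideal world satisfying every premise can still have ~q false, so O(~q) is not derivable.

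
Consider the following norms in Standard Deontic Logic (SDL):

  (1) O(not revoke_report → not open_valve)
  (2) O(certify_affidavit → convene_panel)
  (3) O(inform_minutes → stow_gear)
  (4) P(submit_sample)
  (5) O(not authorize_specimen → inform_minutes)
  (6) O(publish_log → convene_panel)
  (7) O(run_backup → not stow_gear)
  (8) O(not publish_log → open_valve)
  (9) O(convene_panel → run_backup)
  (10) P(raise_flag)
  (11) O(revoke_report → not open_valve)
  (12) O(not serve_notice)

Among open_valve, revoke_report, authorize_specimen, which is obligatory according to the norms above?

authorize_specimen

Premises 11 and 1 are O(revoke_report → not open_valve) and O(not revoke_report → not open_valve); every ideal world satisfies revoke_report or not revoke_report, so in either case not open_valve holds — hence O(not open_valve).
The contrapositive of premise 8 (O(not publish_log → open_valve)) is O(not open_valve → publish_log), and O(not open_valve) is already established, so O(publish_log).
Applying K to premise 6 (O(publish_log → convene_panel)) and O(publish_log) yields O(convene_panel).
Premise 9 is O(convene_panel → run_backup); since O(convene_panel), deontic closure gives O(run_backup).
Applying K to premise 7 (O(run_backup → not stow_gear)) and O(run_backup) yields O(not stow_gear).
Premise 3 is O(inform_minutes → stow_gear); contrapositively O(not stow_gear → not inform_minutes). Since O(not stow_gear) holds, K gives O(not inform_minutes).
Premise 5 is O(not authorize_specimen → inform_minutes); contrapositively O(not inform_minutes → authorize_specimen). Since O(not inform_minutes) holds, K gives O(authorize_specimen).
So O(authorize_specimen) holds — authorize_specimen is obligatory. None of the other listed options is made obligatory by any chain of premises.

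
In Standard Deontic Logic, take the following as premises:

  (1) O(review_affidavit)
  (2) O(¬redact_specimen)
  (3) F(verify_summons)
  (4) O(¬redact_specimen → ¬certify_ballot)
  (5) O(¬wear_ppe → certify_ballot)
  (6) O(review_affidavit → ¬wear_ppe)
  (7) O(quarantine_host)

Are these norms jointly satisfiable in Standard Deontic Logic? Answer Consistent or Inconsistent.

Inconsistent

From premise 1 we have O(review_affidavit).
From O(review_affidavit) and premise 6, O(review_affidavit → ¬wear_ppe), we obtain O(¬wear_ppe).
Applying K to premise 5 (O(¬wear_ppe → certify_ballot)) and O(¬wear_ppe) yields O(certify_ballot).
Premise 4 is O(¬redact_specimen → ¬certify_ballot); contrapositively O(certify_ballot → redact_specimen). Since O(certify_ballot) holds, K gives O(redact_specimen).
However, premise 2 gives O(¬redact_specimen).
We now have both O(redact_specimen) and O(¬redact_specimen) — redact_specimen is simultaneously obligatory and forbidden, violating the D-axiom.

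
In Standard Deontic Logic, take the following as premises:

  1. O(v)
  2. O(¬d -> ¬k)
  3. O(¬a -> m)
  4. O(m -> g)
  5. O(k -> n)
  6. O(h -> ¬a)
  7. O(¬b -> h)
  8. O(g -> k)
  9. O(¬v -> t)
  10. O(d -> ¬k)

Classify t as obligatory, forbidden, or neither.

Premise 9 is O(¬v -> t), but O(¬v) is not derivable from the premises, so it does not yield O(t).
No premise or chain of K-axiom applications forces O(t), and none forces O(¬t). So t is neither obligatory nor forbidden under these norms.

Neither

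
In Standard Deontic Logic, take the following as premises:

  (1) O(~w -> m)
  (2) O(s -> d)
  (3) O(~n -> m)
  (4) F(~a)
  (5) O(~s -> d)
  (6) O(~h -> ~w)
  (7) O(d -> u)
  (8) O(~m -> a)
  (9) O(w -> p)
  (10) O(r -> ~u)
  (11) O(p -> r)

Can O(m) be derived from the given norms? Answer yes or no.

Premises 2 and 5 cover both cases: O(s -> d) and O(~s -> d). Since s ∨ ~s is a tautology, O(d) follows.
From O(d) and premise 7, O(d -> u), we obtain O(u).
The contrapositive of premise 10 (O(r -> ~u)) is O(u -> ~r), and O(u) is already established, so O(~r).
Premise 11 is O(p -> r); contrapositively O(~r -> ~p). Since O(~r) holds, K gives O(~p).
The contrapositive of premise 9 (O(w -> p)) is O(~p -> ~w), and O(~p) is already established, so O(~w).
With premise 1, O(~w -> m), the K-axiom yields O(m).
Premises 3, 4, 6, 8 do not contribute to this derivation.
So O(m) follows.

Yes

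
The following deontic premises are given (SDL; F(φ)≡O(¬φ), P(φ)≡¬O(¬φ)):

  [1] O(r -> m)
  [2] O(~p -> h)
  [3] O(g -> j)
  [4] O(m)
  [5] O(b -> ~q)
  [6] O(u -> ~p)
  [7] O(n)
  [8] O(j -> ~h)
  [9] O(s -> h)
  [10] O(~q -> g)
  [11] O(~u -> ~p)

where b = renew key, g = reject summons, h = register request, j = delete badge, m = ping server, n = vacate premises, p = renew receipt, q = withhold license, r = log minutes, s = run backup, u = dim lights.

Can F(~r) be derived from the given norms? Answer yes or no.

No

Premise 1 is O(r -> m); even if O(m) held, inferring O(r) would be affirming the consequent — invalid.
No other premise forces O(r). An ideal world satisfying every premise can still have ~r true, so F(~r) is not derivable.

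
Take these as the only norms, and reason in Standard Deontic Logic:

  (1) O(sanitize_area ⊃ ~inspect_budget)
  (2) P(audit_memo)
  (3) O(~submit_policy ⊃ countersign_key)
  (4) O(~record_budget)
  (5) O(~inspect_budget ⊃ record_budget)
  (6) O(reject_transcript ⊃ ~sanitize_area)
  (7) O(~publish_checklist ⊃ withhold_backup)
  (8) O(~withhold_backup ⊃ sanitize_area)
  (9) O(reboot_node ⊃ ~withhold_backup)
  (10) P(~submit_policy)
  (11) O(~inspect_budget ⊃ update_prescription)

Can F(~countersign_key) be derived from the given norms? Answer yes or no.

No

Premise 3 is O(~submit_policy ⊃ countersign_key), but O(~submit_policy) is not derivable from the premises (the permission P(~submit_policy) asserts only ~O(submit_policy), not O(~submit_policy)), so it does not yield O(countersign_key).
No other premise forces O(countersign_key). An ideal world satisfying every premise can still have ~countersign_key true, so F(~countersign_key) is not derivable.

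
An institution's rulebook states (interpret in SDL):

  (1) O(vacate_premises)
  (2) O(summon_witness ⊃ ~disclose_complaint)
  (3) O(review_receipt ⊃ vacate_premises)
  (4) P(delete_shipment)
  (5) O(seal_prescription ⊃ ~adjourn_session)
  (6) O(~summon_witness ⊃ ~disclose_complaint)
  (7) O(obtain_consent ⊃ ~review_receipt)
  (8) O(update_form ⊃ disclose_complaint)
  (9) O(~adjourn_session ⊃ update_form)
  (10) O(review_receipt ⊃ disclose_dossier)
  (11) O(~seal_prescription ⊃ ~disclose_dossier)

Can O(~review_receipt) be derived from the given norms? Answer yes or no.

Yes

Premises 6 and 2 are O(~summon_witness ⊃ ~disclose_complaint) and O(summon_witness ⊃ ~disclose_complaint); every ideal world satisfies ~summon_witness or summon_witness, so in either case ~disclose_complaint holds — hence O(~disclose_complaint).
The contrapositive of premise 8 (O(update_form ⊃ disclose_complaint)) is O(~disclose_complaint ⊃ ~update_form), and O(~disclose_complaint) is already established, so O(~update_form).
Premise 9, O(~adjourn_session ⊃ update_form), contraposes to O(~update_form ⊃ adjourn_session); with O(~update_form) we get O(adjourn_session).
The contrapositive of premise 5 (O(seal_prescription ⊃ ~adjourn_session)) is O(adjourn_session ⊃ ~seal_prescription), and O(adjourn_session) is already established, so O(~seal_prescription).
Premise 11 is O(~seal_prescription ⊃ ~disclose_dossier); since O(~seal_prescription), deontic closure gives O(~disclose_dossier).
The contrapositive of premise 10 (O(review_receipt ⊃ disclose_dossier)) is O(~disclose_dossier ⊃ ~review_receipt), and O(~disclose_dossier) is already established, so O(~review_receipt).
Premises 1, 3, 4, 7 do not contribute to this derivation.
So O(~review_receipt) follows.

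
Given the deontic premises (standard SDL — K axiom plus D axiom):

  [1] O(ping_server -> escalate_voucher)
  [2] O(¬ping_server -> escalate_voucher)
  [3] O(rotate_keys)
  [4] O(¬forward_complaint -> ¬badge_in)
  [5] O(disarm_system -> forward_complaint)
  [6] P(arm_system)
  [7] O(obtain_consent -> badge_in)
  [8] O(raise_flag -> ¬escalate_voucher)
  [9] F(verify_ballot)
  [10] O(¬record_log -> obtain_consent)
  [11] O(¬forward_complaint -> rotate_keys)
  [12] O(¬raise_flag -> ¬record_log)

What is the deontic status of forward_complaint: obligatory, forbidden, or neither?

By case analysis on ¬ping_server: premise 2 gives O(¬ping_server -> escalate_voucher) and premise 1 gives O(ping_server -> escalate_voucher), so O(escalate_voucher) either way.
Premise 8, O(raise_flag -> ¬escalate_voucher), contraposes to O(escalate_voucher -> ¬raise_flag); with O(escalate_voucher) we get O(¬raise_flag).
Premise 12 is O(¬raise_flag -> ¬record_log); since O(¬raise_flag), deontic closure gives O(¬record_log).
Premise 10 is O(¬record_log -> obtain_consent); since O(¬record_log), deontic closure gives O(obtain_consent).
With premise 7, O(obtain_consent -> badge_in), the K-axiom yields O(badge_in).
The contrapositive of premise 4 (O(¬forward_complaint -> ¬badge_in)) is O(badge_in -> forward_complaint), and O(badge_in) is already established, so O(forward_complaint).
Premises 3, 5, 6, 9, 11 do not contribute to this derivation.
Hence forward_complaint is obligatory.

Obligatory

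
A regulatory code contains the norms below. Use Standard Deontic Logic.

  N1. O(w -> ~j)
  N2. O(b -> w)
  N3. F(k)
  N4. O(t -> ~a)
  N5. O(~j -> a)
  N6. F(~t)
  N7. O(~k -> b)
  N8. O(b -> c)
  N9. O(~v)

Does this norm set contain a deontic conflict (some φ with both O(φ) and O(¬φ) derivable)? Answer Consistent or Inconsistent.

Inconsistent

Premise 6 is F(~t), i.e. O(t).
From O(t) and premise 4, O(t -> ~a), we obtain O(~a).
The contrapositive of premise 5 (O(~j -> a)) is O(~a -> j), and O(~a) is already established, so O(j).
Premise 1, O(w -> ~j), contraposes to O(j -> ~w); with O(j) we get O(~w).
Premise 2 is O(b -> w); contrapositively O(~w -> ~b). Since O(~w) holds, K gives O(~b).
Premise 7, O(~k -> b), contraposes to O(~b -> k); with O(~b) we get O(k).
But premise 3, F(k), means O(~k).
We now have both O(k) and O(~k) — k is simultaneously obligatory and forbidden, violating the D-axiom.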